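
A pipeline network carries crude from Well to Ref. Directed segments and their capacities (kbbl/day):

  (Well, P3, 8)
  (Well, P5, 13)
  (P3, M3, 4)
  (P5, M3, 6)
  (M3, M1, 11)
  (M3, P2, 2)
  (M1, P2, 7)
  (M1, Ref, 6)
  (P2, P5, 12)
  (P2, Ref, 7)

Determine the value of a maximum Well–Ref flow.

Augment Well→P3→M3→M1→Ref: bottleneck 4, flow now 4.
Augment Well→P5→M3→M1→Ref: bottleneck 2, flow now 6.
Augment Well→P5→M3→P2→Ref: bottleneck 2, flow now 8.
Augment Well→P5→M3→M1→P2→Ref: bottleneck 2, flow now 10.
No augmenting path remains; maximum flow = 10.
In the residual graph, reachable from Well: {Well, P3, P5}.
Min-cut edges: P3→M3 (4), P5→M3 (6); capacity 4 + 6 = 10.
This cut is saturated, so no flow can exceed 10.

10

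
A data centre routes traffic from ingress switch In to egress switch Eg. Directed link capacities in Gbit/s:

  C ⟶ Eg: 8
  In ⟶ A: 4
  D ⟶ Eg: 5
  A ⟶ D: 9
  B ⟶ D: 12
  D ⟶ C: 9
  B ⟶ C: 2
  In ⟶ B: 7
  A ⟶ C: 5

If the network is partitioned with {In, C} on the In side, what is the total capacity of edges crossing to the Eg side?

19

Edges leaving {In, C}: In→A (4), In→B (7), C→Eg (8).
Cut capacity = 4 + 7 + 8 = 19.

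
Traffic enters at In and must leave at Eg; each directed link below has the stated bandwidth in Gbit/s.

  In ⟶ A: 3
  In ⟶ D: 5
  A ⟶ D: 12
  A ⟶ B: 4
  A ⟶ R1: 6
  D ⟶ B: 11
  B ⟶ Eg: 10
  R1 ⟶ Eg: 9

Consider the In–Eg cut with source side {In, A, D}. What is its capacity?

Edges leaving {In, A, D}: A→B (4), A→R1 (6), D→B (11).
Cut capacity = 4 + 6 + 11 = 21.

21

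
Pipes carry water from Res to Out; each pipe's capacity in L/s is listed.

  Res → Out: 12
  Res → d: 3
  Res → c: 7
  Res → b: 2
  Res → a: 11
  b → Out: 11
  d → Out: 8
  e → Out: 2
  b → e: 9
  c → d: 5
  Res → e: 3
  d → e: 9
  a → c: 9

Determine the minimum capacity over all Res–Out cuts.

24

Augment Res→Out: bottleneck 12, flow now 12.
Augment Res→b→Out: bottleneck 2, flow now 14.
Augment Res→d→Out: bottleneck 3, flow now 17.
Augment Res→e→Out: bottleneck 2, flow now 19.
Augment Res→c→d→Out: bottleneck 5, flow now 24.
No augmenting path remains; maximum flow = 24.
By max-flow min-cut, the minimum cut capacity equals the max flow.
In the residual graph, reachable from Res: {Res, a, c, e}.
Min-cut edges: Res→b (2), Res→d (3), Res→Out (12), c→d (5), e→Out (2); capacity 2 + 3 + 12 + 5 + 2 = 24.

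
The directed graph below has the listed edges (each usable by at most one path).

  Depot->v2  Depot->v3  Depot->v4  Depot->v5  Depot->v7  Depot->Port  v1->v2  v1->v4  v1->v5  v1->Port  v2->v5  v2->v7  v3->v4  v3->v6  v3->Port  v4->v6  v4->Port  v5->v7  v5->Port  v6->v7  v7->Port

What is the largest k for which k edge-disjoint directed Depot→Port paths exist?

5

Assign every edge capacity 1; by Menger, the answer equals the max flow.
Path Depot→Port (+1); total 1.
Path Depot→v3→Port (+1); total 2.
Path Depot→v4→Port (+1); total 3.
Path Depot→v5→Port (+1); total 4.
Path Depot→v7→Port (+1); total 5.
No residual Depot→Port path; max flow = 5.
Certifying cut of size 5: {Depot→Port, Depot→v3, Depot→v4, v5→Port, v7→Port}.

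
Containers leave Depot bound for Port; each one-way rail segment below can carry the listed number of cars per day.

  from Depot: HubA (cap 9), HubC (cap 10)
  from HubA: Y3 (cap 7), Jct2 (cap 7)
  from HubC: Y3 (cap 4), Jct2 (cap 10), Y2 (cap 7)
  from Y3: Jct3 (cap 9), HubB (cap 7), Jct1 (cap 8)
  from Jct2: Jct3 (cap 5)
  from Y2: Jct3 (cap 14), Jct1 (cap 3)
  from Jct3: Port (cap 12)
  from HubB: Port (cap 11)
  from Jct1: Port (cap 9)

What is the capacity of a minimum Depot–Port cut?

19

Augment Depot→HubA→Y3→Jct3→Port: bottleneck 7, flow now 7.
Augment Depot→HubA→Jct2→Jct3→Port: bottleneck 2, flow now 9.
Augment Depot→HubC→Y3→Jct3→Port: bottleneck 2, flow now 11.
Augment Depot→HubC→Y3→HubB→Port: bottleneck 2, flow now 13.
Augment Depot→HubC→Jct2→Jct3→Port: bottleneck 1, flow now 14.
Augment Depot→HubC→Y2→Jct1→Port: bottleneck 3, flow now 17.
Augment Depot→HubC→Jct2→Jct3→Y3→HubB→Port: bottleneck 2, flow now 19. (uses reverse residual edge)
No augmenting path remains; maximum flow = 19.
By max-flow min-cut, the minimum cut capacity equals the max flow.
In the residual graph, reachable from Depot: {Depot}.
Min-cut edges: Depot→HubA (9), Depot→HubC (10); capacity 9 + 10 = 19.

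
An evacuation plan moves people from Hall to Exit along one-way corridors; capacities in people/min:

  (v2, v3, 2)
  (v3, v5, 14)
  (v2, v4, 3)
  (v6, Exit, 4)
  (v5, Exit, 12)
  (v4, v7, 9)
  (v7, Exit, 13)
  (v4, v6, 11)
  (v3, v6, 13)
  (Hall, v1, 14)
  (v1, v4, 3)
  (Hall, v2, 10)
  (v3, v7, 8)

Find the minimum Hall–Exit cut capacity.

Augment Hall→v1→v4→v6→Exit: bottleneck 3, flow now 3.
Augment Hall→v2→v3→v5→Exit: bottleneck 2, flow now 5.
Augment Hall→v2→v4→v6→Exit: bottleneck 1, flow now 6.
Augment Hall→v2→v4→v7→Exit: bottleneck 2, flow now 8.
No augmenting path remains; maximum flow = 8.
By max-flow min-cut, the minimum cut capacity equals the max flow.
In the residual graph, reachable from Hall: {Hall, v1, v2}.
Min-cut edges: v1→v4 (3), v2→v3 (2), v2→v4 (3); capacity 3 + 2 + 3 = 8.

8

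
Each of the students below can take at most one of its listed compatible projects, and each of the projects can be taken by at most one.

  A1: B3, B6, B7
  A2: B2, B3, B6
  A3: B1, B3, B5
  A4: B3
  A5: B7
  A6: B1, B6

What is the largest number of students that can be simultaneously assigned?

6

Unit-capacity flow: source→left, listed edges, right→sink; max matching = max flow.
Augmenting path A1→B3 (+1); matched 1.
Augmenting path A2→B2 (+1); matched 2.
Augmenting path A3→B1 (+1); matched 3.
Augmenting path A5→B7 (+1); matched 4.
Augmenting path A6→B6 (+1); matched 5.
Augmenting path A4→B3→A1→B6→A6→B1→A3→B5 (+1); matched 6.
No augmenting path remains; maximum matching = 6.
König certificate: {A1, A2, A3, A4, A5, A6} is a vertex cover of size 6 (every listed pair touches it), so no matching can be larger.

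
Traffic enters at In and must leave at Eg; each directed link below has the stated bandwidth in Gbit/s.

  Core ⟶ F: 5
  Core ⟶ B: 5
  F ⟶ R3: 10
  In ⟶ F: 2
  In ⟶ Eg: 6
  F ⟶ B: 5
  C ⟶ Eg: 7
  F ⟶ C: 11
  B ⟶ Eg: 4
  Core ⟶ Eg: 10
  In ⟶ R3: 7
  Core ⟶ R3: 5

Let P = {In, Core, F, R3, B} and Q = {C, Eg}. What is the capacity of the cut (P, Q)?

Edges leaving {In, Core, F, R3, B}: In→Eg (6), Core→Eg (10), F→C (11), B→Eg (4).
Cut capacity = 6 + 10 + 11 + 4 = 31.

31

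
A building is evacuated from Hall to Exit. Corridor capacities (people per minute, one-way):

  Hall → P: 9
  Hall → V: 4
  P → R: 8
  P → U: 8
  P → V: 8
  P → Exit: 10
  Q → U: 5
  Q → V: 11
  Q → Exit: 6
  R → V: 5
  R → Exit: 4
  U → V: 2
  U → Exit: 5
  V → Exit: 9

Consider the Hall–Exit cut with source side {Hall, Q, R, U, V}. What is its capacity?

33

Edges leaving {Hall, Q, R, U, V}: Hall→P (9), Q→Exit (6), R→Exit (4), U→Exit (5), V→Exit (9).
Cut capacity = 9 + 6 + 4 + 5 + 9 = 33.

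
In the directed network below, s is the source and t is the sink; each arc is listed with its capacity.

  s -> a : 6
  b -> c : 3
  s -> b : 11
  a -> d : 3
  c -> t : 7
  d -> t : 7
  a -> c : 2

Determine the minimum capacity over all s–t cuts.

8

Augment s→a→c→t: bottleneck 2, flow now 2.
Augment s→a→d→t: bottleneck 3, flow now 5.
Augment s→b→c→t: bottleneck 3, flow now 8.
No augmenting path remains; maximum flow = 8.
By max-flow min-cut, the minimum cut capacity equals the max flow.
In the residual graph, reachable from s: {s, a, b}.
Min-cut edges: a→c (2), a→d (3), b→c (3); capacity 2 + 3 + 3 = 8.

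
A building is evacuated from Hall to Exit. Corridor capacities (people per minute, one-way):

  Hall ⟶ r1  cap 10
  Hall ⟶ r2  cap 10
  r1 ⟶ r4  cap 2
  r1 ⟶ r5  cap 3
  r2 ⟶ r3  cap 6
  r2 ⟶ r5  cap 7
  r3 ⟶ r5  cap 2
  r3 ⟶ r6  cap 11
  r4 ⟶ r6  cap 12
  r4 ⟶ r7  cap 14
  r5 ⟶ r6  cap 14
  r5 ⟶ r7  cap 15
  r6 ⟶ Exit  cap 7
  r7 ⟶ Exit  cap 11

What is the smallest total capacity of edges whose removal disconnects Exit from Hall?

15

Augment Hall→r1→r4→r6→Exit: bottleneck 2, flow now 2.
Augment Hall→r1→r5→r6→Exit: bottleneck 3, flow now 5.
Augment Hall→r2→r3→r6→Exit: bottleneck 2, flow now 7.
Augment Hall→r2→r5→r7→Exit: bottleneck 7, flow now 14.
Augment Hall→r2→r3→r5→r7→Exit: bottleneck 1, flow now 15.
No augmenting path remains; maximum flow = 15.
By max-flow min-cut, the minimum cut capacity equals the max flow.
In the residual graph, reachable from Hall: {Hall, r1}.
Min-cut edges: Hall→r2 (10), r1→r4 (2), r1→r5 (3); capacity 10 + 2 + 3 = 15.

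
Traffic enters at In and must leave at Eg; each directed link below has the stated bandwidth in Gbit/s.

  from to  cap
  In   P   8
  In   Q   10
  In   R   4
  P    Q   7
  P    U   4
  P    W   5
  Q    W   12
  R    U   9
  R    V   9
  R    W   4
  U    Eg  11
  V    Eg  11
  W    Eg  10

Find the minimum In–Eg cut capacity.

18

Augment In→P→U→Eg: bottleneck 4, flow now 4.
Augment In→P→W→Eg: bottleneck 4, flow now 8.
Augment In→Q→W→Eg: bottleneck 6, flow now 14.
Augment In→R→U→Eg: bottleneck 4, flow now 18.
No augmenting path remains; maximum flow = 18.
By max-flow min-cut, the minimum cut capacity equals the max flow.
In the residual graph, reachable from In: {In, P, Q, W}.
Min-cut edges: In→R (4), P→U (4), W→Eg (10); capacity 4 + 4 + 10 = 18.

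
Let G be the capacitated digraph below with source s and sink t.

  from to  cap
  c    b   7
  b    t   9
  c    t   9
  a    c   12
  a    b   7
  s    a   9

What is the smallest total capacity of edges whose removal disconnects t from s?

Augment s→a→b→t: bottleneck 7, flow now 7.
Augment s→a→c→t: bottleneck 2, flow now 9.
No augmenting path remains; maximum flow = 9.
By max-flow min-cut, the minimum cut capacity equals the max flow.
In the residual graph, reachable from s: {s}.
Min-cut edges: s→a (9); capacity 9 = 9.

9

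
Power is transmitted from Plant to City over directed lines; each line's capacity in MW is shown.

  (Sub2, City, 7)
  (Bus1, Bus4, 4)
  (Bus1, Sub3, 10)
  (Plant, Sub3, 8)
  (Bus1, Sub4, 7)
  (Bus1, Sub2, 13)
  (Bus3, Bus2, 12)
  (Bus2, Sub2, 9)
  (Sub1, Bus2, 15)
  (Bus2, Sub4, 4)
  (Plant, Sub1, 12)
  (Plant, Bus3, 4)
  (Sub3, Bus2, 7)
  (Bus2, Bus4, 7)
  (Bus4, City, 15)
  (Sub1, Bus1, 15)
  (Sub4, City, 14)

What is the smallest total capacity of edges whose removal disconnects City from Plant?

23

Augment Plant→Sub3→Bus2→Sub2→City: bottleneck 7, flow now 7.
Augment Plant→Bus3→Bus2→Sub4→City: bottleneck 4, flow now 11.
Augment Plant→Sub1→Bus2→Bus4→City: bottleneck 7, flow now 18.
Augment Plant→Sub1→Bus1→Sub4→City: bottleneck 5, flow now 23.
No augmenting path remains; maximum flow = 23.
By max-flow min-cut, the minimum cut capacity equals the max flow.
In the residual graph, reachable from Plant: {Plant, Sub3}.
Min-cut edges: Plant→Bus3 (4), Plant→Sub1 (12), Sub3→Bus2 (7); capacity 4 + 12 + 7 = 23.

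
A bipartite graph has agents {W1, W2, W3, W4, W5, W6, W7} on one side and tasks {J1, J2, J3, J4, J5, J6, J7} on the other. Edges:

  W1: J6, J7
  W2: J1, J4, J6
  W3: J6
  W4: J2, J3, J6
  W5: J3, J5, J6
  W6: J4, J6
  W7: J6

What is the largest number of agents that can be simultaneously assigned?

6

Unit-capacity flow: source→left, listed edges, right→sink; max matching = max flow.
Augmenting path W1→J6 (+1); matched 1.
Augmenting path W2→J1 (+1); matched 2.
Augmenting path W4→J2 (+1); matched 3.
Augmenting path W5→J3 (+1); matched 4.
Augmenting path W6→J4 (+1); matched 5.
Augmenting path W3→J6→W1→J7 (+1); matched 6.
No augmenting path remains; maximum matching = 6.
König certificate: {W1, W2, W4, W5, W6, J6} is a vertex cover of size 6 (every listed pair touches it), so no matching can be larger.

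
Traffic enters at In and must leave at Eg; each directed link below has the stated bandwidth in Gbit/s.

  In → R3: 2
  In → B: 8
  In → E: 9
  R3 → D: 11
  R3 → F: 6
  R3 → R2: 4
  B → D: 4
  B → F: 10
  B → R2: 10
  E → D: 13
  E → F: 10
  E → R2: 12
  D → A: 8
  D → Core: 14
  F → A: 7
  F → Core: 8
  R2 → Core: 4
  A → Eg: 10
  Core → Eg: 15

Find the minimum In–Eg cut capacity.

Augment In→R3→D→A→Eg: bottleneck 2, flow now 2.
Augment In→B→D→A→Eg: bottleneck 4, flow now 6.
Augment In→B→F→A→Eg: bottleneck 4, flow now 10.
Augment In→E→D→Core→Eg: bottleneck 9, flow now 19.
No augmenting path remains; maximum flow = 19.
By max-flow min-cut, the minimum cut capacity equals the max flow.
In the residual graph, reachable from In: {In}.
Min-cut edges: In→R3 (2), In→B (8), In→E (9); capacity 2 + 8 + 9 = 19.

19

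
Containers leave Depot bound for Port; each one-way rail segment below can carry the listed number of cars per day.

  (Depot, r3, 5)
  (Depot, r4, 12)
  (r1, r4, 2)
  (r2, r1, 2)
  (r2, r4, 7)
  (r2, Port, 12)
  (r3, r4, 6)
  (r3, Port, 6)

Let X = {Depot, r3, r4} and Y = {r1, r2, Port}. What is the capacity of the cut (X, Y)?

6

Edges leaving {Depot, r3, r4}: r3→Port (6).
Cut capacity = 6 = 6.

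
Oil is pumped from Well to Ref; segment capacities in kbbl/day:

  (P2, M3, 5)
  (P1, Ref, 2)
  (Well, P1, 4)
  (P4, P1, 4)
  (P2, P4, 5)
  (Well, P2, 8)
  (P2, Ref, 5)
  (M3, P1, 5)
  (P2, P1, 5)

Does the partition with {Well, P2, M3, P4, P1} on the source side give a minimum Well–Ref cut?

Yes — it is a minimum cut (capacity 7).

Given cut capacity: 5 + 2 = 7.
Augment Well→P2→Ref: bottleneck 5, flow now 5.
Augment Well→P1→Ref: bottleneck 2, flow now 7.
No augmenting path remains; maximum flow = 7.
Cut capacity 7 equals the max flow, so it is a minimum cut.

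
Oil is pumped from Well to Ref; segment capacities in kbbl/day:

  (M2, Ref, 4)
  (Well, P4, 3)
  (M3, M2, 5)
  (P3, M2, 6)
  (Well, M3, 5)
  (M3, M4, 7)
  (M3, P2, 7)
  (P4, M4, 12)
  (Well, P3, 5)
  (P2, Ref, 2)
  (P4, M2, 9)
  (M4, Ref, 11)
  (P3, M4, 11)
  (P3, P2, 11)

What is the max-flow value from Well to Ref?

Augment Well→P4→M4→Ref: bottleneck 3, flow now 3.
Augment Well→P3→M4→Ref: bottleneck 5, flow now 8.
Augment Well→M3→M4→Ref: bottleneck 3, flow now 11.
Augment Well→M3→P2→Ref: bottleneck 2, flow now 13.
No augmenting path remains; maximum flow = 13.
In the residual graph, reachable from Well: {Well}.
Min-cut edges: Well→P4 (3), Well→P3 (5), Well→M3 (5); capacity 3 + 5 + 5 = 13.
This cut is saturated, so no flow can exceed 13.

13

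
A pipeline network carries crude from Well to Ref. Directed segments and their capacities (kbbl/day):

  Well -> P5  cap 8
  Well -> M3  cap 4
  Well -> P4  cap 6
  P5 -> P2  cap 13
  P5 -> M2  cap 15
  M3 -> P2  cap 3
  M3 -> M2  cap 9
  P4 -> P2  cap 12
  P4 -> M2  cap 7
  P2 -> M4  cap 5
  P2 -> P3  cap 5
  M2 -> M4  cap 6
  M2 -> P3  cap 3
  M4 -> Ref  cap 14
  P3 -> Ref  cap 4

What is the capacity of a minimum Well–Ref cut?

15

Augment Well→P5→P2→M4→Ref: bottleneck 5, flow now 5.
Augment Well→P5→P2→P3→Ref: bottleneck 3, flow now 8.
Augment Well→M3→P2→P3→Ref: bottleneck 1, flow now 9.
Augment Well→M3→M2→M4→Ref: bottleneck 3, flow now 12.
Augment Well→P4→M2→M4→Ref: bottleneck 3, flow now 15.
No augmenting path remains; maximum flow = 15.
By max-flow min-cut, the minimum cut capacity equals the max flow.
In the residual graph, reachable from Well: {Well, P5, M3, P4, P2, M2, P3}.
Min-cut edges: P2→M4 (5), M2→M4 (6), P3→Ref (4); capacity 5 + 6 + 4 = 15.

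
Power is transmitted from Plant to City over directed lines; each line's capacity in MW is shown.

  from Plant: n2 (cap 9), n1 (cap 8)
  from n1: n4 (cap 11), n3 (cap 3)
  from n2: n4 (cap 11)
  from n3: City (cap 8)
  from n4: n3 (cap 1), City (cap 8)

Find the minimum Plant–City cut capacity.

Augment Plant→n1→n3→City: bottleneck 3, flow now 3.
Augment Plant→n1→n4→City: bottleneck 5, flow now 8.
Augment Plant→n2→n4→City: bottleneck 3, flow now 11.
Augment Plant→n2→n4→n3→City: bottleneck 1, flow now 12.
No augmenting path remains; maximum flow = 12.
By max-flow min-cut, the minimum cut capacity equals the max flow.
In the residual graph, reachable from Plant: {Plant, n1, n2, n4}.
Min-cut edges: n1→n3 (3), n4→n3 (1), n4→City (8); capacity 3 + 1 + 8 = 12.

12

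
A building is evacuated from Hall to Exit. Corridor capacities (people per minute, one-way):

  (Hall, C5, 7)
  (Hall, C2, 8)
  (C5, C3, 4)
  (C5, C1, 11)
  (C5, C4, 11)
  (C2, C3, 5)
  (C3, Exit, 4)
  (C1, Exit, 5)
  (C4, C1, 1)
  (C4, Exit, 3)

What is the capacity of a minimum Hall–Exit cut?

Augment Hall→C5→C3→Exit: bottleneck 4, flow now 4.
Augment Hall→C5→C1→Exit: bottleneck 3, flow now 7.
Augment Hall→C2→C3→C5→C1→Exit: bottleneck 2, flow now 9. (uses reverse residual edge)
Augment Hall→C2→C3→C5→C4→Exit: bottleneck 2, flow now 11. (uses reverse residual edge)
No augmenting path remains; maximum flow = 11.
By max-flow min-cut, the minimum cut capacity equals the max flow.
In the residual graph, reachable from Hall: {Hall, C2, C3}.
Min-cut edges: Hall→C5 (7), C3→Exit (4); capacity 7 + 4 = 11.

11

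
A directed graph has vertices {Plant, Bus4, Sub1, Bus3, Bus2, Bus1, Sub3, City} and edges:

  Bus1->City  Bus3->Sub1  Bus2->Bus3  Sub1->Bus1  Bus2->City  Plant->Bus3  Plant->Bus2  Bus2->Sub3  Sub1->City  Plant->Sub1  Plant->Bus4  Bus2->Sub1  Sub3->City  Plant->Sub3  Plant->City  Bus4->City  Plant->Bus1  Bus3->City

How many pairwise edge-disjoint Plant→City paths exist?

7

Assign every edge capacity 1; by Menger, the answer equals the max flow.
Path Plant→City (+1); total 1.
Path Plant→Bus4→City (+1); total 2.
Path Plant→Sub1→City (+1); total 3.
Path Plant→Bus3→City (+1); total 4.
Path Plant→Bus2→City (+1); total 5.
Path Plant→Bus1→City (+1); total 6.
Path Plant→Sub3→City (+1); total 7.
No residual Plant→City path; max flow = 7.
Certifying cut of size 7: {Plant→Bus1, Plant→Bus2, Plant→Bus3, Plant→Bus4, Plant→City, Plant→Sub1, Plant→Sub3}.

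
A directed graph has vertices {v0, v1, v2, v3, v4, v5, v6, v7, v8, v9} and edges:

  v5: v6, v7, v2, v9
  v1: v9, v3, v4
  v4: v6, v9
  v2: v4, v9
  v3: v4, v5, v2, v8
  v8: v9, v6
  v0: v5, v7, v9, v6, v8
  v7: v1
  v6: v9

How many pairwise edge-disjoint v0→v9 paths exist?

5

Assign every edge capacity 1; by Menger, the answer equals the max flow.
Path v0→v9 (+1); total 1.
Path v0→v5→v9 (+1); total 2.
Path v0→v6→v9 (+1); total 3.
Path v0→v8→v9 (+1); total 4.
Path v0→v7→v1→v9 (+1); total 5.
No residual v0→v9 path; max flow = 5.
Certifying cut of size 5: {v0→v5, v0→v6, v0→v7, v0→v8, v0→v9}.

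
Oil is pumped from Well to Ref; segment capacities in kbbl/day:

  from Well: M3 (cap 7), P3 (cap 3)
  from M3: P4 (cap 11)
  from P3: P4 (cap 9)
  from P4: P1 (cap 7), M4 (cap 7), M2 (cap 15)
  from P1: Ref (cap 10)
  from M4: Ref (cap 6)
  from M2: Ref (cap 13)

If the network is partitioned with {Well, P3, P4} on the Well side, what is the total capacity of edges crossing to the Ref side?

36

Edges leaving {Well, P3, P4}: Well→M3 (7), P4→P1 (7), P4→M4 (7), P4→M2 (15).
Cut capacity = 7 + 7 + 7 + 15 = 36.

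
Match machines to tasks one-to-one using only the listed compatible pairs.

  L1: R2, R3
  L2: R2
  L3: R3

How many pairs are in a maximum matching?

2

Unit-capacity flow: source→left, listed edges, right→sink; max matching = max flow.
Augmenting path L1→R2 (+1); matched 1.
Augmenting path L3→R3 (+1); matched 2.
No augmenting path remains; maximum matching = 2.
König certificate: {R2, R3} is a vertex cover of size 2 (every listed pair touches it), so no matching can be larger.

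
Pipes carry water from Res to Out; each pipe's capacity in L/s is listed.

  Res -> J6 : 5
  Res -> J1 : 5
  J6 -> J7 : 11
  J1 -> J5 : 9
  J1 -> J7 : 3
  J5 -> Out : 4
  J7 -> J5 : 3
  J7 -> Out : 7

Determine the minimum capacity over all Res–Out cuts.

10

Augment Res→J6→J7→Out: bottleneck 5, flow now 5.
Augment Res→J1→J5→Out: bottleneck 4, flow now 9.
Augment Res→J1→J7→Out: bottleneck 1, flow now 10.
No augmenting path remains; maximum flow = 10.
By max-flow min-cut, the minimum cut capacity equals the max flow.
In the residual graph, reachable from Res: {Res}.
Min-cut edges: Res→J6 (5), Res→J1 (5); capacity 5 + 5 = 10.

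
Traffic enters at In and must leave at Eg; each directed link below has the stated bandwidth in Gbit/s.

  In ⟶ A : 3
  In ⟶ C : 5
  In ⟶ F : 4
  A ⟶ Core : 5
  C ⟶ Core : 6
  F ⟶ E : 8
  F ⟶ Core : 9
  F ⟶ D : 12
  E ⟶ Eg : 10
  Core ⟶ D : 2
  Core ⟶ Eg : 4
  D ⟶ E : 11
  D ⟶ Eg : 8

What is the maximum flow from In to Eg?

Augment In→A→Core→Eg: bottleneck 3, flow now 3.
Augment In→C→Core→Eg: bottleneck 1, flow now 4.
Augment In→F→E→Eg: bottleneck 4, flow now 8.
Augment In→C→Core→D→Eg: bottleneck 2, flow now 10.
No augmenting path remains; maximum flow = 10.
In the residual graph, reachable from In: {In, A, C, Core}.
Min-cut edges: In→F (4), Core→D (2), Core→Eg (4); capacity 4 + 2 + 4 = 10.
This cut is saturated, so no flow can exceed 10.

10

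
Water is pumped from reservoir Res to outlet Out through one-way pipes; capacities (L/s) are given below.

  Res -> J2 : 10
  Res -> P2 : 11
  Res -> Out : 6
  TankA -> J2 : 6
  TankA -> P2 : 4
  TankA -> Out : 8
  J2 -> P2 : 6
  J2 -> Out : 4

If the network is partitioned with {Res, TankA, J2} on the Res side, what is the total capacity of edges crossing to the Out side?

39

Edges leaving {Res, TankA, J2}: Res→P2 (11), Res→Out (6), TankA→P2 (4), TankA→Out (8), J2→P2 (6), J2→Out (4).
Cut capacity = 11 + 6 + 4 + 8 + 6 + 4 = 39.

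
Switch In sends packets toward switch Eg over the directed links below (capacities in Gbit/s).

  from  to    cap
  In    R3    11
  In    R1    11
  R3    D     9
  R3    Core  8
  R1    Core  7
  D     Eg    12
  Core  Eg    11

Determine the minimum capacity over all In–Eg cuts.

18

Augment In→R3→D→Eg: bottleneck 9, flow now 9.
Augment In→R3→Core→Eg: bottleneck 2, flow now 11.
Augment In→R1→Core→Eg: bottleneck 7, flow now 18.
No augmenting path remains; maximum flow = 18.
By max-flow min-cut, the minimum cut capacity equals the max flow.
In the residual graph, reachable from In: {In, R1}.
Min-cut edges: In→R3 (11), R1→Core (7); capacity 11 + 7 = 18.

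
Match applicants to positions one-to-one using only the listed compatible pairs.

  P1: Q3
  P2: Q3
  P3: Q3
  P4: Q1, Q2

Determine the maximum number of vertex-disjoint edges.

Unit-capacity flow: source→left, listed edges, right→sink; max matching = max flow.
Augmenting path P1→Q3 (+1); matched 1.
Augmenting path P4→Q1 (+1); matched 2.
No augmenting path remains; maximum matching = 2.
König certificate: {P4, Q3} is a vertex cover of size 2 (every listed pair touches it), so no matching can be larger.

2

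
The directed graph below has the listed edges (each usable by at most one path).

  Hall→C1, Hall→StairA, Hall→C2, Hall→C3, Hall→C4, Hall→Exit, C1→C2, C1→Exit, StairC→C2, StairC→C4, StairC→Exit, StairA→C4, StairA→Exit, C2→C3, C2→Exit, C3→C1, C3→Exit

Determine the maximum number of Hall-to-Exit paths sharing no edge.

5

Assign every edge capacity 1; by Menger, the answer equals the max flow.
Path Hall→Exit (+1); total 1.
Path Hall→C1→Exit (+1); total 2.
Path Hall→StairA→Exit (+1); total 3.
Path Hall→C2→Exit (+1); total 4.
Path Hall→C3→Exit (+1); total 5.
No residual Hall→Exit path; max flow = 5.
Certifying cut of size 5: {Hall→C1, Hall→C2, Hall→C3, Hall→Exit, Hall→StairA}.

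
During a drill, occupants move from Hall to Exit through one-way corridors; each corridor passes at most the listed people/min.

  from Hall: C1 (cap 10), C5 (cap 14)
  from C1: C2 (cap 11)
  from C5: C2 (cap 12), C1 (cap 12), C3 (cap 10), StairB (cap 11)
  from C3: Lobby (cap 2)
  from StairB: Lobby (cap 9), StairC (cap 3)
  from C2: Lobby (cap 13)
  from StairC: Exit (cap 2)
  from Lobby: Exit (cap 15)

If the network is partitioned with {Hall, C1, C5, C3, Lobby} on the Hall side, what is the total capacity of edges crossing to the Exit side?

49

Edges leaving {Hall, C1, C5, C3, Lobby}: C1→C2 (11), C5→StairB (11), C5→C2 (12), Lobby→Exit (15).
Cut capacity = 11 + 11 + 12 + 15 = 49.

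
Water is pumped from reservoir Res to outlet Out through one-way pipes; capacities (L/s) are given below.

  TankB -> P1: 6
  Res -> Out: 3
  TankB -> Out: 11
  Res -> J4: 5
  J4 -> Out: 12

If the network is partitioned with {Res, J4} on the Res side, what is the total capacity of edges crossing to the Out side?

15

Edges leaving {Res, J4}: Res→Out (3), J4→Out (12).
Cut capacity = 3 + 12 = 15.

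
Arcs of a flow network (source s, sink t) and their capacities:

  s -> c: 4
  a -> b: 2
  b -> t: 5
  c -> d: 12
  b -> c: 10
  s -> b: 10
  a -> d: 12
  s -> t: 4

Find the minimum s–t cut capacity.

Augment s→t: bottleneck 4, flow now 4.
Augment s→b→t: bottleneck 5, flow now 9.
No augmenting path remains; maximum flow = 9.
By max-flow min-cut, the minimum cut capacity equals the max flow.
In the residual graph, reachable from s: {s, b, c, d}.
Min-cut edges: s→t (4), b→t (5); capacity 4 + 5 = 9.

9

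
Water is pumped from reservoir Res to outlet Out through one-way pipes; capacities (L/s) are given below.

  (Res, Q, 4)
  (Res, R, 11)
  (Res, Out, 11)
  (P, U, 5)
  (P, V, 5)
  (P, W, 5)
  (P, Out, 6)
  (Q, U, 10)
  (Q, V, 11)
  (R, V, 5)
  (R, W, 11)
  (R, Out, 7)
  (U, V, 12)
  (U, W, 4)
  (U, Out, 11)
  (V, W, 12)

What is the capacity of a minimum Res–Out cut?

Augment Res→Out: bottleneck 11, flow now 11.
Augment Res→R→Out: bottleneck 7, flow now 18.
Augment Res→Q→U→Out: bottleneck 4, flow now 22.
No augmenting path remains; maximum flow = 22.
By max-flow min-cut, the minimum cut capacity equals the max flow.
In the residual graph, reachable from Res: {Res, R, V, W}.
Min-cut edges: Res→Q (4), Res→Out (11), R→Out (7); capacity 4 + 11 + 7 = 22.

22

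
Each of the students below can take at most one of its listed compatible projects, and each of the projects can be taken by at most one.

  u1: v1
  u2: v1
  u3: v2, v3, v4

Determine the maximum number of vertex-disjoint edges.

2

Unit-capacity flow: source→left, listed edges, right→sink; max matching = max flow.
Augmenting path u1→v1 (+1); matched 1.
Augmenting path u3→v2 (+1); matched 2.
No augmenting path remains; maximum matching = 2.
König certificate: {u3, v1} is a vertex cover of size 2 (every listed pair touches it), so no matching can be larger.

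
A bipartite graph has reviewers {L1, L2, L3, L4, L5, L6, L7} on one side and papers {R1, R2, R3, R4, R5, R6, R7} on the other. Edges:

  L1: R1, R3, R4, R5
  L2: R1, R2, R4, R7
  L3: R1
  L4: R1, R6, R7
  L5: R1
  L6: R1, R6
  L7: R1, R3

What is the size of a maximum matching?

6

Unit-capacity flow: source→left, listed edges, right→sink; max matching = max flow.
Augmenting path L1→R1 (+1); matched 1.
Augmenting path L2→R2 (+1); matched 2.
Augmenting path L4→R6 (+1); matched 3.
Augmenting path L7→R3 (+1); matched 4.
Augmenting path L3→R1→L1→R4 (+1); matched 5.
Augmenting path L6→R6→L4→R7 (+1); matched 6.
No augmenting path remains; maximum matching = 6.
König certificate: {L1, L2, L4, L6, L7, R1} is a vertex cover of size 6 (every listed pair touches it), so no matching can be larger.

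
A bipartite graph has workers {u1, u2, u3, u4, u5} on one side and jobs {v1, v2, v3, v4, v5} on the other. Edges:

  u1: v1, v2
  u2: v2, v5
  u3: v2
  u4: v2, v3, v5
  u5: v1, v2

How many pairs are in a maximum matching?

4

Unit-capacity flow: source→left, listed edges, right→sink; max matching = max flow.
Augmenting path u1→v1 (+1); matched 1.
Augmenting path u2→v2 (+1); matched 2.
Augmenting path u4→v3 (+1); matched 3.
Augmenting path u3→v2→u2→v5 (+1); matched 4.
No augmenting path remains; maximum matching = 4.
König certificate: {u2, u4, v1, v2} is a vertex cover of size 4 (every listed pair touches it), so no matching can be larger.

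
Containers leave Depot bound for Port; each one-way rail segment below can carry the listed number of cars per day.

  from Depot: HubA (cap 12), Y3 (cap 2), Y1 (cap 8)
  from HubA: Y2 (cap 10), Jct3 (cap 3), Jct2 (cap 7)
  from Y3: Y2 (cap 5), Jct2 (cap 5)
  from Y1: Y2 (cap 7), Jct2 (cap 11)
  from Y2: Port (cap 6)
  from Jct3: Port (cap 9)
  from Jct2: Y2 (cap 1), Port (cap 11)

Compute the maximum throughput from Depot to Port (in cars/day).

20

Augment Depot→HubA→Y2→Port: bottleneck 6, flow now 6.
Augment Depot→HubA→Jct3→Port: bottleneck 3, flow now 9.
Augment Depot→HubA→Jct2→Port: bottleneck 3, flow now 12.
Augment Depot→Y3→Jct2→Port: bottleneck 2, flow now 14.
Augment Depot→Y1→Jct2→Port: bottleneck 6, flow now 20.
No augmenting path remains; maximum flow = 20.
In the residual graph, reachable from Depot: {Depot, HubA, Y3, Y1, Y2, Jct2}.
Min-cut edges: HubA→Jct3 (3), Y2→Port (6), Jct2→Port (11); capacity 3 + 6 + 11 = 20.
This cut is saturated, so no flow can exceed 20.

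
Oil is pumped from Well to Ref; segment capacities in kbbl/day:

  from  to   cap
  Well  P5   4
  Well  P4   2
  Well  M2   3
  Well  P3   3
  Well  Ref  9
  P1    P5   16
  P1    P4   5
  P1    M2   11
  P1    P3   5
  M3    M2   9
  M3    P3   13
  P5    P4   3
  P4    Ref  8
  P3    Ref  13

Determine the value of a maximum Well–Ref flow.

17

Augment Well→Ref: bottleneck 9, flow now 9.
Augment Well→P4→Ref: bottleneck 2, flow now 11.
Augment Well→P3→Ref: bottleneck 3, flow now 14.
Augment Well→P5→P4→Ref: bottleneck 3, flow now 17.
No augmenting path remains; maximum flow = 17.
In the residual graph, reachable from Well: {Well, P5, M2}.
Min-cut edges: Well→P4 (2), Well→P3 (3), Well→Ref (9), P5→P4 (3); capacity 2 + 3 + 9 + 3 = 17.
This cut is saturated, so no flow can exceed 17.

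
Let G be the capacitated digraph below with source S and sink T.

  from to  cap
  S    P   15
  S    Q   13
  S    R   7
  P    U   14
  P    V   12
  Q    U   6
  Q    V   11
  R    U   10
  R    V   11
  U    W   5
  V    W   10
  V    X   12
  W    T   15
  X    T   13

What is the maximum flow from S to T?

27

Augment S→P→U→W→T: bottleneck 5, flow now 5.
Augment S→P→V→W→T: bottleneck 10, flow now 15.
Augment S→Q→V→X→T: bottleneck 11, flow now 26.
Augment S→R→V→X→T: bottleneck 1, flow now 27.
No augmenting path remains; maximum flow = 27.
In the residual graph, reachable from S: {S, P, Q, R, U, V}.
Min-cut edges: U→W (5), V→W (10), V→X (12); capacity 5 + 10 + 12 = 27.
This cut is saturated, so no flow can exceed 27.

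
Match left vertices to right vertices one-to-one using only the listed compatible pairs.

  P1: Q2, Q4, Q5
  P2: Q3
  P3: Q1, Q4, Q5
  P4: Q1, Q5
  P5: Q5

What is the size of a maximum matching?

5

Unit-capacity flow: source→left, listed edges, right→sink; max matching = max flow.
Augmenting path P1→Q2 (+1); matched 1.
Augmenting path P2→Q3 (+1); matched 2.
Augmenting path P3→Q1 (+1); matched 3.
Augmenting path P4→Q5 (+1); matched 4.
Augmenting path P5→Q5→P4→Q1→P3→Q4 (+1); matched 5.
No augmenting path remains; maximum matching = 5.
König certificate: {P1, P2, P3, P4, P5} is a vertex cover of size 5 (every listed pair touches it), so no matching can be larger.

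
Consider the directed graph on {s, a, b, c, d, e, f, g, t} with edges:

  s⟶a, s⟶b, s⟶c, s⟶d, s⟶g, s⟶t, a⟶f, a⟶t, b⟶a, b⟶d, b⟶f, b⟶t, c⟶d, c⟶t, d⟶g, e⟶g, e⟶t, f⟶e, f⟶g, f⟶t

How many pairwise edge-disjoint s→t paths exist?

4

Assign every edge capacity 1; by Menger, the answer equals the max flow.
Path s→t (+1); total 1.
Path s→a→t (+1); total 2.
Path s→b→t (+1); total 3.
Path s→c→t (+1); total 4.
No residual s→t path; max flow = 4.
Certifying cut of size 4: {s→a, s→b, s→c, s→t}.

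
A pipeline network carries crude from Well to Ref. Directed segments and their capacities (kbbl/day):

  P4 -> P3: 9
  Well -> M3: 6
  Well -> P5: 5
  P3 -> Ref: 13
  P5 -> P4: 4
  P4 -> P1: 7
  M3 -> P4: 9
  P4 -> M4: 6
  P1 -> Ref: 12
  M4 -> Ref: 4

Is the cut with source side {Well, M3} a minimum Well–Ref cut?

No — its capacity is 14, but the minimum cut has capacity 10.

Given cut capacity: 5 + 9 = 14.
Augment Well→M3→P4→P3→Ref: bottleneck 6, flow now 6.
Augment Well→P5→P4→P3→Ref: bottleneck 3, flow now 9.
Augment Well→P5→P4→P1→Ref: bottleneck 1, flow now 10.
No augmenting path remains; maximum flow = 10.
In the residual graph, reachable from Well: {Well, P5}.
Min-cut edges: Well→M3 (6), P5→P4 (4); capacity 6 + 4 = 10.
Cut capacity 14 exceeds the max flow 10, so it is not minimum.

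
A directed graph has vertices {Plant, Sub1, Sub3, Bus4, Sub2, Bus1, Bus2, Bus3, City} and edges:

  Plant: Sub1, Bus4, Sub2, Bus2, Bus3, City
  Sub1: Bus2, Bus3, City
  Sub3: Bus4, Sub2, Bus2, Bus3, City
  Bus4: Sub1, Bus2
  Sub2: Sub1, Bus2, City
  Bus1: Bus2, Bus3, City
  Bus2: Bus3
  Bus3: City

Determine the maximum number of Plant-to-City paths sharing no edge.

4

Assign every edge capacity 1; by Menger, the answer equals the max flow.
Path Plant→City (+1); total 1.
Path Plant→Sub1→City (+1); total 2.
Path Plant→Sub2→City (+1); total 3.
Path Plant→Bus3→City (+1); total 4.
No residual Plant→City path; max flow = 4.
Certifying cut of size 4: {Bus3→City, Plant→City, Plant→Sub2, Sub1→City}.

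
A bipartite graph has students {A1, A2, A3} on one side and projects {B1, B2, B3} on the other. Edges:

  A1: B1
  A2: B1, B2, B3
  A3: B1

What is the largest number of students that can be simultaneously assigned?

Unit-capacity flow: source→left, listed edges, right→sink; max matching = max flow.
Augmenting path A1→B1 (+1); matched 1.
Augmenting path A2→B2 (+1); matched 2.
No augmenting path remains; maximum matching = 2.
König certificate: {A2, B1} is a vertex cover of size 2 (every listed pair touches it), so no matching can be larger.

2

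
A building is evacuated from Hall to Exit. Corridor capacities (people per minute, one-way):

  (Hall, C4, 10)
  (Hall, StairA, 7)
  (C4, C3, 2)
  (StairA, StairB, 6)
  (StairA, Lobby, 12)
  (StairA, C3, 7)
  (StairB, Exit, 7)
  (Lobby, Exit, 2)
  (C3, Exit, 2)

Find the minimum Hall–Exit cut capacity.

9

Augment Hall→C4→C3→Exit: bottleneck 2, flow now 2.
Augment Hall→StairA→StairB→Exit: bottleneck 6, flow now 8.
Augment Hall→StairA→Lobby→Exit: bottleneck 1, flow now 9.
No augmenting path remains; maximum flow = 9.
By max-flow min-cut, the minimum cut capacity equals the max flow.
In the residual graph, reachable from Hall: {Hall, C4}.
Min-cut edges: Hall→StairA (7), C4→C3 (2); capacity 7 + 2 = 9.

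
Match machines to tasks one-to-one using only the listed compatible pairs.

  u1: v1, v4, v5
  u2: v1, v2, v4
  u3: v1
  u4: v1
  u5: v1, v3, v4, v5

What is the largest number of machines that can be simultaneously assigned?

Unit-capacity flow: source→left, listed edges, right→sink; max matching = max flow.
Augmenting path u1→v1 (+1); matched 1.
Augmenting path u2→v2 (+1); matched 2.
Augmenting path u5→v3 (+1); matched 3.
Augmenting path u3→v1→u1→v4 (+1); matched 4.
No augmenting path remains; maximum matching = 4.
König certificate: {u1, u2, u5, v1} is a vertex cover of size 4 (every listed pair touches it), so no matching can be larger.

4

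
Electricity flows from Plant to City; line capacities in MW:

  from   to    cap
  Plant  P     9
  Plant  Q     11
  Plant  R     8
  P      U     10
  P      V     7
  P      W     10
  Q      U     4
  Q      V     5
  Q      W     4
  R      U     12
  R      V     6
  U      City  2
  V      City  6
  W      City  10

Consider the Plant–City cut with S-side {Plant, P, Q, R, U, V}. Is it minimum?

Given cut capacity: 10 + 4 + 2 + 6 = 22.
Augment Plant→P→U→City: bottleneck 2, flow now 2.
Augment Plant→P→V→City: bottleneck 6, flow now 8.
Augment Plant→P→W→City: bottleneck 1, flow now 9.
Augment Plant→Q→W→City: bottleneck 4, flow now 13.
Augment Plant→Q→U→P→W→City: bottleneck 2, flow now 15. (uses reverse residual edge)
Augment Plant→Q→V→P→W→City: bottleneck 3, flow now 18. (uses reverse residual edge)
No augmenting path remains; maximum flow = 18.
In the residual graph, reachable from Plant: {Plant, P, Q, R, U, V, W}.
Min-cut edges: U→City (2), V→City (6), W→City (10); capacity 2 + 6 + 10 = 18.
Cut capacity 22 exceeds the max flow 18, so it is not minimum.

No — its capacity is 22, but the minimum cut has capacity 18.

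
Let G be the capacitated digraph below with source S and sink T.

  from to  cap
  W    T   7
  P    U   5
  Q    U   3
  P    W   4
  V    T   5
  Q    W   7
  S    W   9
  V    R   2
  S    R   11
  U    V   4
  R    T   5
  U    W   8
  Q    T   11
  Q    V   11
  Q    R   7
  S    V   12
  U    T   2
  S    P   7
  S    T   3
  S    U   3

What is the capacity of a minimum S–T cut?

22

Augment S→T: bottleneck 3, flow now 3.
Augment S→R→T: bottleneck 5, flow now 8.
Augment S→U→T: bottleneck 2, flow now 10.
Augment S→V→T: bottleneck 5, flow now 15.
Augment S→W→T: bottleneck 7, flow now 22.
No augmenting path remains; maximum flow = 22.
By max-flow min-cut, the minimum cut capacity equals the max flow.
In the residual graph, reachable from S: {S, P, R, U, V, W}.
Min-cut edges: S→T (3), R→T (5), U→T (2), V→T (5), W→T (7); capacity 3 + 5 + 2 + 5 + 7 = 22.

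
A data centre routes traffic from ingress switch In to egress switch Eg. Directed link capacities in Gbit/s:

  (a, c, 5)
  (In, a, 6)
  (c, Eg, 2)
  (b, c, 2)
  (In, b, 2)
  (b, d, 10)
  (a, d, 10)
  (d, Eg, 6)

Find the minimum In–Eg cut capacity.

Augment In→a→c→Eg: bottleneck 2, flow now 2.
Augment In→a→d→Eg: bottleneck 4, flow now 6.
Augment In→b→d→Eg: bottleneck 2, flow now 8.
No augmenting path remains; maximum flow = 8.
By max-flow min-cut, the minimum cut capacity equals the max flow.
In the residual graph, reachable from In: {In}.
Min-cut edges: In→a (6), In→b (2); capacity 6 + 2 = 8.

8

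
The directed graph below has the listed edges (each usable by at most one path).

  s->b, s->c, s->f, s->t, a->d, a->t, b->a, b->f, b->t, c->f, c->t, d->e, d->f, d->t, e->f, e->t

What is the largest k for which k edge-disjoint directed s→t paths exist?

Assign every edge capacity 1; by Menger, the answer equals the max flow.
Path s→t (+1); total 1.
Path s→b→t (+1); total 2.
Path s→c→t (+1); total 3.
No residual s→t path; max flow = 3.
Certifying cut of size 3: {s→b, s→c, s→t}.

3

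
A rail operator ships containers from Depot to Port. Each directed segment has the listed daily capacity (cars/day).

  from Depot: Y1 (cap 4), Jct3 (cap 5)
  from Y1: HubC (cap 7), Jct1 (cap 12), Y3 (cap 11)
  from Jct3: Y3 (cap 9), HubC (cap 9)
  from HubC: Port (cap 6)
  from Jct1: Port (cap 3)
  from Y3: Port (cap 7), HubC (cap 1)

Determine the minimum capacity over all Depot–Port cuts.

Augment Depot→Y1→HubC→Port: bottleneck 4, flow now 4.
Augment Depot→Jct3→HubC→Port: bottleneck 2, flow now 6.
Augment Depot→Jct3→Y3→Port: bottleneck 3, flow now 9.
No augmenting path remains; maximum flow = 9.
By max-flow min-cut, the minimum cut capacity equals the max flow.
In the residual graph, reachable from Depot: {Depot}.
Min-cut edges: Depot→Y1 (4), Depot→Jct3 (5); capacity 4 + 5 = 9.

9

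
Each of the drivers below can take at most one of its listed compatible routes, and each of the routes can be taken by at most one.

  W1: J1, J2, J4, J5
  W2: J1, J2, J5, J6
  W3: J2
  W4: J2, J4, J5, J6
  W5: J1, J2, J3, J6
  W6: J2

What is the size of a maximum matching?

Unit-capacity flow: source→left, listed edges, right→sink; max matching = max flow.
Augmenting path W1→J1 (+1); matched 1.
Augmenting path W2→J2 (+1); matched 2.
Augmenting path W4→J4 (+1); matched 3.
Augmenting path W5→J3 (+1); matched 4.
Augmenting path W3→J2→W2→J5 (+1); matched 5.
No augmenting path remains; maximum matching = 5.
König certificate: {W1, W2, W4, W5, J2} is a vertex cover of size 5 (every listed pair touches it), so no matching can be larger.

5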